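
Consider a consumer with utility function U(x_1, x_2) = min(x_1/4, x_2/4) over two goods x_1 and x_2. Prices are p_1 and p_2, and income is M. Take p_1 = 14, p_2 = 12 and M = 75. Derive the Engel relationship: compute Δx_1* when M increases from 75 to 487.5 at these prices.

Leontief preferences: the optimum is at the kink where x_1/4 = x_2/4, i.e. x_2 = x_1.
Budget: p_1·x_1 + p_2·x_1 = M, so (4·p_1 + 4·p_2)·x_1 = 4·M.
Demand: x_1*(p_1,p_2,M) = 4·M/(4·p_1 + 4·p_2), x_2* = 4·M/(4·p_1 + 4·p_2).
Here 4·14 + 4·12 = 104, giving x_1* = 2.8846.
At M' = 487.5: x_1* = 18.75. Change: 18.75 − 2.8846 = 15.8654.

Δx_1* = 15.8654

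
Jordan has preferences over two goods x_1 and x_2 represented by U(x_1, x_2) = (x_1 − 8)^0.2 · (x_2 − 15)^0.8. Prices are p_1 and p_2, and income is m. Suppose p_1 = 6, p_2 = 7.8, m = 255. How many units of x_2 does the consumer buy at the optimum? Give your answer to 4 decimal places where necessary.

x_2* = 24.2308

Substituting into the budget: x_1* = 8 + 0.2·(m − 8·p_1 − 15·p_2)/p_1, and x_2* = 15 + 0.8·(…)/p_2.
Discretionary income = 255 − 8·6 − 15·7.8 = 90; x_2* = 15 + 0.8·90/7.8 = 24.2308.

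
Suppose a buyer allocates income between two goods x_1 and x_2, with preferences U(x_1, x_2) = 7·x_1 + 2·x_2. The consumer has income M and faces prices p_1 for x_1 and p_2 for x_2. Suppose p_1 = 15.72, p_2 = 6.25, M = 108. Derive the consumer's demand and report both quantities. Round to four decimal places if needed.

x_1* = 6.8702, x_2* = 0

Linear utility — the consumer picks whichever good has higher MU/price: 7/15.72 = 0.4453 vs 2/6.25 = 0.32.
x_1 gives more utility per dollar, so spend all income on x_1: x_1* = M/p_1, x_2* = 0.
Numerically: x_1* = 6.8702, x_2* = 0.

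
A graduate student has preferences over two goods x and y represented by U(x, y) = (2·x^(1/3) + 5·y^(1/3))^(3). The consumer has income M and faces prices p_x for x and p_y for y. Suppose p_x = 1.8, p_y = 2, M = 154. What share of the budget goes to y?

MU_x ∝ 2·x^(-2/3), MU_y ∝ 5·y^(-2/3), so MRS = (2/5)·(y/x)^(2/3) = p_x/p_y.
Solve for the ratio: y/x = [(5/2)·p_x/p_y]^(1.5).
Substitute y = (y/x)·x into the budget: x* = M/(p_x + p_y·(y/x)).
Numerically y/x = 3.375, so x* = 154/(1.8 + 2·3.375) = 18.0117 and y* = 3.375·18.0117 = 60.7895.
Expenditure on y: 2·60.7895 = 121.5789; share = 0.7895.

share on y = 0.7895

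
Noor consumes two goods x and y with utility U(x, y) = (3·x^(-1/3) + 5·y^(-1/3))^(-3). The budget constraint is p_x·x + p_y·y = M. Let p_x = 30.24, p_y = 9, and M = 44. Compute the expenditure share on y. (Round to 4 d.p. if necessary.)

share on y = 0.52

MRS = MU_x/MU_y = (3/5)·(y/x)^(4/3). Set equal to p_x/p_y.
Hence y/x = ((5/3)·p_x/p_y)^(1/(4/3)), i.e. raised to the 0.75 power.
Substitute y = (y/x)·x into the budget: x* = M/(p_x + p_y·(y/x)).
Numerically y/x = 3.640332, so x* = 44/(30.24 + 9·3.640332) = 0.6984 and y* = 3.640332·0.6984 = 2.5423.
Expenditure on y: 9·2.5423 = 22.881; share = 0.52.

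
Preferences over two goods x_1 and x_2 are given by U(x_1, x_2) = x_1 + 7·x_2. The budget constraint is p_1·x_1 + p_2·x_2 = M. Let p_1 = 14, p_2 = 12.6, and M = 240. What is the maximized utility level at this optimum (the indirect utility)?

V = 133.3333

Linear utility — the consumer picks whichever good has higher MU/price: 1/14 = 0.0714 vs 7/12.6 = 0.5556.
x_2 gives more utility per dollar, so spend all income on x_2: x_2* = M/p_2, x_1* = 0.
Numerically: x_1* = 0, x_2* = 19.0476.
Utility at the optimum: U(0, 19.0476) = 133.3333.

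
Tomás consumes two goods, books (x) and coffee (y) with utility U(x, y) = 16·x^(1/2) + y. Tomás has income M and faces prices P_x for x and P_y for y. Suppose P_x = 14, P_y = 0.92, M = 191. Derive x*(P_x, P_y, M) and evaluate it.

x* = 0.2764

Set MRS = P_x/P_y: 8·x^(−1/2) = P_x/P_y.
Solve: √x = 8·P_y/P_x, so x*(P_x,P_y) = (8·P_y/P_x)², and y* = (M − P_x·x*)/P_y.
Plugging in: x* = (8·0.92/14)² = 0.2764.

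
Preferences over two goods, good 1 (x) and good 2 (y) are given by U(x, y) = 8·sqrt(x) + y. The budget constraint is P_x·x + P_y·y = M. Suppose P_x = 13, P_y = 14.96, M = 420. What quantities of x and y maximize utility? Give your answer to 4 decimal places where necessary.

MU_x = 4/√x, MU_y = 1. Tangency: 4/√x = P_x/P_y.
Solve: √x = 4·P_y/P_x, so x*(P_x,P_y) = (4·P_y/P_x)², and y* = (M − P_x·x*)/P_y.
Plugging in: x* = (4·14.96/13)² = 21.1883, y* = 9.6626.

x* = 21.1883, y* = 9.6626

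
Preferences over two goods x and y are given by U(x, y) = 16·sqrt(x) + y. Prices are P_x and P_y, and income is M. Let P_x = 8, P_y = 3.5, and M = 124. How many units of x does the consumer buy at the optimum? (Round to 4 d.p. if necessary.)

x* = 12.25

Utility is quasi-linear in y; the FOC for x is 8/√x = P_x/P_y.
Solve: √x = 8·P_y/P_x, so x*(P_x,P_y) = (8·P_y/P_x)², and y* = (M − P_x·x*)/P_y.
Plugging in: x* = (8·3.5/8)² = 12.25.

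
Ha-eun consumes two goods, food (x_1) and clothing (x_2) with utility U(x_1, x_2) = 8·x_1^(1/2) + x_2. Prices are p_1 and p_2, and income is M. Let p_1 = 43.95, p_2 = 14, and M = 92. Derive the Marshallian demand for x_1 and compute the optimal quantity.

Utility is quasi-linear in x_2; the FOC for x_1 is 4/√x_1 = p_1/p_2.
Thus x_1* = (4·p_2/p_1)² — independent of M — with the rest of income spent on x_2.
Plugging in: x_1* = (4·14/43.95)² = 1.6235.

x_1* = 1.6235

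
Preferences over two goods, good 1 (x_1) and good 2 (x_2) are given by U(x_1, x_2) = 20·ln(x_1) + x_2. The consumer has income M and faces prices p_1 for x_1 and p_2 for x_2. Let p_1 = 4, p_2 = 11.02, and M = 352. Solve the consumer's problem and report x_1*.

MU_x_1 = 20/x_1, MU_x_2 = 1. Tangency: 20/x_1 = p_1/p_2.
So x_1*(p_1,p_2) = 20·p_2/p_1, independent of income; and x_2* = (M − 20·p_2)/p_2.
At the given prices: x_1* = 20·11.02/4 = 55.1.

x_1* = 55.1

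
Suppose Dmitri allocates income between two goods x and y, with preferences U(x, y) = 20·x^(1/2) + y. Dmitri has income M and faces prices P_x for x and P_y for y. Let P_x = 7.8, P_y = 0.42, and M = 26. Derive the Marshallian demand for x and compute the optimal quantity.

Utility is quasi-linear in y; the FOC for x is 10/√x = P_x/P_y.
Thus x* = (10·P_y/P_x)² — independent of M — with the rest of income spent on y.
Plugging in: x* = (10·0.42/7.8)² = 0.2899.

x* = 0.2899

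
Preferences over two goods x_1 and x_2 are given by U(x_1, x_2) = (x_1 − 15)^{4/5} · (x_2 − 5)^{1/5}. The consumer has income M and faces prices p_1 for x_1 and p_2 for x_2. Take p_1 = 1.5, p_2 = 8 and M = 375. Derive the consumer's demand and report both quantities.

This is Cobb-Douglas in (x_1−15, x_2−5): tangency gives 0.8·p_2·(x_2−5) = 0.2·p_1·(x_1−15).
After buying the subsistence bundle (15, 5), a share 0.8 of the remaining income goes to x_1: x_1* = 15 + 0.8·(M − 15p_1 − 5p_2)/p_1.
Discretionary income = 375 − 15·1.5 − 5·8 = 312.5; x_1* = 15 + 0.8·312.5/1.5 = 181.6667; x_2* = 5 + 0.2·312.5/8 = 12.8125.

x_1* = 181.6667, x_2* = 12.8125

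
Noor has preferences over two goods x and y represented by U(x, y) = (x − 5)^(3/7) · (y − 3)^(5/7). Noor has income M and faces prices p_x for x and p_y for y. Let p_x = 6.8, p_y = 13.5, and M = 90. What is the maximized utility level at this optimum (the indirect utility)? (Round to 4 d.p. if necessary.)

V = 0.7376

This is Cobb-Douglas in (x−5, y−3): tangency gives 3/7·p_y·(y−3) = 5/7·p_x·(x−5).
Substituting into the budget: x* = 5 + 0.375·(M − 5·p_x − 3·p_y)/p_x, and y* = 3 + 0.625·(…)/p_y.
Discretionary income = 90 − 5·6.8 − 3·13.5 = 15.5; x* = 5 + 0.375·15.5/6.8 = 5.8548; y* = 3 + 0.625·15.5/13.5 = 3.7176.
Utility at the optimum: U(5.8548, 3.7176) = 0.7376.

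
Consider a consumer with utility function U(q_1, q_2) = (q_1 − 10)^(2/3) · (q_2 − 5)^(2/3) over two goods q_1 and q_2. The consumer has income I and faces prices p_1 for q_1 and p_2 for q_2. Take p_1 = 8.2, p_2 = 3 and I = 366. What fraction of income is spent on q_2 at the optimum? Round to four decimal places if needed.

share on q_2 = 0.4085

Let q_1' = q_1−10, q_2' = q_2−5. MRS = q_2'/q_1' = p_1/p_2.
Substituting into the budget: q_1* = 10 + 0.5·(I − 10·p_1 − 5·p_2)/p_1, and q_2* = 5 + 0.5·(…)/p_2.
Discretionary income = 366 − 10·8.2 − 5·3 = 269; q_1* = 10 + 0.5·269/8.2 = 26.4024; q_2* = 5 + 0.5·269/3 = 49.8333.
Expenditure on q_2: 3·49.8333 = 149.5; share = 0.4085.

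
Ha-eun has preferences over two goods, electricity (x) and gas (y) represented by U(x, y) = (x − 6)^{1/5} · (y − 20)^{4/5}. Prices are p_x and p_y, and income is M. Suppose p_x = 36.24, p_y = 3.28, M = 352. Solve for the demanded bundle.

This is Cobb-Douglas in (x−6, y−20): tangency gives 0.2·p_y·(y−20) = 0.8·p_x·(x−6).
Substituting into the budget: x* = 6 + 0.2·(M − 6·p_x − 20·p_y)/p_x, and y* = 20 + 0.8·(…)/p_y.
Discretionary income = 352 − 6·36.24 − 20·3.28 = 68.96; x* = 6 + 0.2·68.96/36.24 = 6.3806; y* = 20 + 0.8·68.96/3.28 = 36.8195.

x* = 6.3806, y* = 36.8195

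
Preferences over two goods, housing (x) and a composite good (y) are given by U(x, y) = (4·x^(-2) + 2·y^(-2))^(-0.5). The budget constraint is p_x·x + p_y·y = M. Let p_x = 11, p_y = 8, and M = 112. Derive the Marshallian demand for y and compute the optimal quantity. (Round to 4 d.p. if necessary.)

y* = 5.4732

MRS = MU_x/MU_y = 2·(y/x)^(3). Set equal to p_x/p_y.
Solve for the ratio: y/x = [(1/2)·p_x/p_y]^(1/3).
Substitute y = (y/x)·x into the budget: x* = M/(p_x + p_y·(y/x)).
Numerically y/x = 0.882587, so x* = 112/(11 + 8·0.882587) = 6.2013 and y* = 0.882587·6.2013 = 5.4732.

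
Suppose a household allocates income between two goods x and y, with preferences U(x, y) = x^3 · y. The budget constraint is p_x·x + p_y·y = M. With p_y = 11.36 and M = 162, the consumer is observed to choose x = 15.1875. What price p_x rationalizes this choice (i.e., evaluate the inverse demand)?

p_x = 8

MU_x/MU_y = (3·y)/(x); tangency sets this equal to p_x/p_y.
So 3·p_y·y = p_x·x; combined with the budget, a share 0.75 of income goes to x.
Demand: x*(p_x,p_y,M) = 0.75·M/p_x and y* = 0.25·M/p_y.
Set x* = 15.1875 in the demand function and solve for p_x: p_x = 8.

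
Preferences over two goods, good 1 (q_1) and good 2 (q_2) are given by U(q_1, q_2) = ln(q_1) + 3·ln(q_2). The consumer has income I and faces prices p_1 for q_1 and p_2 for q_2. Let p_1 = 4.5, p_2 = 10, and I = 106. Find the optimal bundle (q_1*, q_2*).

Tangency: MRS = (1/3)·q_2/q_1 = p_1/p_2.
So p_2·q_2 = 3·p_1·q_1; combined with the budget, a share 0.25 of income goes to q_1.
Demand: q_1*(p_1,p_2,I) = 0.25·I/p_1 and q_2* = 0.75·I/p_2.
At p_1=4.5, p_2=10, I=106: q_1* = 0.25·106/4.5 = 5.8889, q_2* = 7.95.

q_1* = 5.8889, q_2* = 7.95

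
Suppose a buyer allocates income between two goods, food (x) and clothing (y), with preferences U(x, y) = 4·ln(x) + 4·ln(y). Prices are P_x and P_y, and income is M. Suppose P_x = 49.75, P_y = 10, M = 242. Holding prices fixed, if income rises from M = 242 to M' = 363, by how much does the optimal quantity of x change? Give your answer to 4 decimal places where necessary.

Demand: x*(P_x,P_y,M) = 0.5·M/P_x and y* = 0.5·M/P_y.
At P_x=49.75, P_y=10, M=242: x* = 0.5·242/49.75 = 2.4322.
At M' = 363: x* = 3.6482. Change: 3.6482 − 2.4322 = 1.2161.

Δx* = 1.2161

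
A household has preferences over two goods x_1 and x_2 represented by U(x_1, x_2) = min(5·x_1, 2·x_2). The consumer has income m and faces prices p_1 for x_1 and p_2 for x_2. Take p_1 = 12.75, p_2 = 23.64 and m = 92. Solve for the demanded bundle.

x_1* = 1.2804, x_2* = 3.2011

Here 2·12.75 + 5·23.64 = 143.7, giving x_1* = 1.2804 and x_2* = 3.2011.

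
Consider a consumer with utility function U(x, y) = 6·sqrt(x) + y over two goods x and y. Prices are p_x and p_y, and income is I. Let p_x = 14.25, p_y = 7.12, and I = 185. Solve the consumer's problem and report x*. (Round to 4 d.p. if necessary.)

Utility is quasi-linear in y; the FOC for x is 3/√x = p_x/p_y.
Thus x* = (3·p_y/p_x)² — independent of I — with the rest of income spent on y.
Plugging in: x* = (3·7.12/14.25)² = 2.2468.

x* = 2.2468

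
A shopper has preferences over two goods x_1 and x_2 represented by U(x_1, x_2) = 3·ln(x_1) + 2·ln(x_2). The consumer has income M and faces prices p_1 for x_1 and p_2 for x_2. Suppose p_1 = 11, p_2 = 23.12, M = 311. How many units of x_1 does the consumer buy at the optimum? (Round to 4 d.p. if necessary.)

x_1* = 16.9636

Tangency: MRS = (3/2)·x_2/x_1 = p_1/p_2.
So 3·p_2·x_2 = 2·p_1·x_1; combined with the budget, a share 0.6 of income goes to x_1.
Demand: x_1*(p_1,p_2,M) = 0.6·M/p_1 and x_2* = 0.4·M/p_2.
At p_1=11, p_2=23.12, M=311: x_1* = 0.6·311/11 = 16.9636.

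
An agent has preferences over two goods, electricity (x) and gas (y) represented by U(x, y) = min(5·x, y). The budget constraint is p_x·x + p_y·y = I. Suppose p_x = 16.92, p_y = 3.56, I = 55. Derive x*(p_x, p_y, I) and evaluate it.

Demand: x*(p_x,p_y,I) = I/(p_x + 5·p_y), y* = 5·I/(p_x + 5·p_y).
Here 16.92 + 5·3.56 = 34.72, giving x* = 1.5841.

x* = 1.5841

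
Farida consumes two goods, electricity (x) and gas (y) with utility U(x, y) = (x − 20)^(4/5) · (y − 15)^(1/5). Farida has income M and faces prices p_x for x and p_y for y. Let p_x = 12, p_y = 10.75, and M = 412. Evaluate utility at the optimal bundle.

Substituting into the budget: x* = 20 + 0.8·(M − 20·p_x − 15·p_y)/p_x, and y* = 15 + 0.2·(…)/p_y.
Discretionary income = 412 − 20·12 − 15·10.75 = 10.75; x* = 20 + 0.8·10.75/12 = 20.7167; y* = 15 + 0.2·10.75/10.75 = 15.2.
Utility at the optimum: U(20.7167, 15.2) = 0.5552.

V = 0.5552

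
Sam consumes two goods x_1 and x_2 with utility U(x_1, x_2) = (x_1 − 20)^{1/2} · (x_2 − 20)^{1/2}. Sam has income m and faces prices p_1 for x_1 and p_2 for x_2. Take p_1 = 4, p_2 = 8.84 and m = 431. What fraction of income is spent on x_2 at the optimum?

MRS = (x_2−20)/(x_1−20). Tangency with p_1/p_2 gives x_2−20 = (p_1/p_2)·(x_1−20).
Substituting into the budget: x_1* = 20 + 0.5·(m − 20·p_1 − 20·p_2)/p_1, and x_2* = 20 + 0.5·(…)/p_2.
Discretionary income = 431 − 20·4 − 20·8.84 = 174.2; x_1* = 20 + 0.5·174.2/4 = 41.775; x_2* = 20 + 0.5·174.2/8.84 = 29.8529.
Expenditure on x_2: 8.84·29.8529 = 263.9; share = 0.6123.

share on x_2 = 0.6123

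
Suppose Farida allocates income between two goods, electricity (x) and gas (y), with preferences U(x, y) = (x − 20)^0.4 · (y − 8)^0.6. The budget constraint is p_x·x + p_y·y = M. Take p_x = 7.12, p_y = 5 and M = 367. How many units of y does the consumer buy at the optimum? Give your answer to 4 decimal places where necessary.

Let x' = x−20, y' = y−8. MRS = (2/3)·y'/x' = p_x/p_y.
After buying the subsistence bundle (20, 8), a share 0.4 of the remaining income goes to x: x* = 20 + 0.4·(M − 20p_x − 8p_y)/p_x.
Discretionary income = 367 − 20·7.12 − 8·5 = 184.6; y* = 8 + 0.6·184.6/5 = 30.152.

y* = 30.152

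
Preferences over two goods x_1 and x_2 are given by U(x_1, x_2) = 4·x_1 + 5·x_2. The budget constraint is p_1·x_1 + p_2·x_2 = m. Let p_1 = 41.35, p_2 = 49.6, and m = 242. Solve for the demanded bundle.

x_2 gives more utility per dollar, so spend all income on x_2: x_2* = m/p_2, x_1* = 0.
Numerically: x_1* = 0, x_2* = 4.879.

x_1* = 0, x_2* = 4.879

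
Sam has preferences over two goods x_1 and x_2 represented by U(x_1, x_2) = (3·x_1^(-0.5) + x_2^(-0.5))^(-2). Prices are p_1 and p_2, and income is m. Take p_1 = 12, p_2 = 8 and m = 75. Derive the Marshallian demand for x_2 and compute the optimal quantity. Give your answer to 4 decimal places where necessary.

MRS = MU_x_1/MU_x_2 = 3·(x_2/x_1)^(1.5). Set equal to p_1/p_2.
Solve for the ratio: x_2/x_1 = [(1/3)·p_1/p_2]^(2/3).
Substitute x_2 = (x_2/x_1)·x_1 into the budget: x_1* = m/(p_1 + p_2·(x_2/x_1)).
Numerically x_2/x_1 = 0.629961, so x_1* = 75/(12 + 8·0.629961) = 4.4015 and x_2* = 0.629961·4.4015 = 2.7728.

x_2* = 2.7728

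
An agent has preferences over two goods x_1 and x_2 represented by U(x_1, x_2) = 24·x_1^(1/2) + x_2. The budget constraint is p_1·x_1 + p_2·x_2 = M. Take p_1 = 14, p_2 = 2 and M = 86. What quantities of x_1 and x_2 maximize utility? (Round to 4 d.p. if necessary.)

x_1* = 2.9388, x_2* = 22.4286

Utility is quasi-linear in x_2; the FOC for x_1 is 12/√x_1 = p_1/p_2.
Thus x_1* = (12·p_2/p_1)² — independent of M — with the rest of income spent on x_2.
Plugging in: x_1* = (12·2/14)² = 2.9388, x_2* = 22.4286.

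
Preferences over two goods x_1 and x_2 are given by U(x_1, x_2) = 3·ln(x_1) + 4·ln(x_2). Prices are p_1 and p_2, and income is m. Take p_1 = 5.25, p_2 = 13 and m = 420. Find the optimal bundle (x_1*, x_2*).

Demand: x_1*(p_1,p_2,m) = 3/7·m/p_1 and x_2* = 4/7·m/p_2.
At p_1=5.25, p_2=13, m=420: x_1* = 3/7·420/5.25 = 34.2857, x_2* = 18.4615.

x_1* = 34.2857, x_2* = 18.4615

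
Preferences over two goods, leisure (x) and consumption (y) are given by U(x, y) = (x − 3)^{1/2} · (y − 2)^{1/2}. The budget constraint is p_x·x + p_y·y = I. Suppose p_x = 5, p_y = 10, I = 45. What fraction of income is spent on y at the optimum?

share on y = 0.5556

Let x' = x−3, y' = y−2. MRS = y'/x' = p_x/p_y.
After buying the subsistence bundle (3, 2), a share 0.5 of the remaining income goes to x: x* = 3 + 0.5·(I − 3p_x − 2p_y)/p_x.
Discretionary income = 45 − 3·5 − 2·10 = 10; x* = 3 + 0.5·10/5 = 4; y* = 2 + 0.5·10/10 = 2.5.
Expenditure on y: 10·2.5 = 25; share = 0.5556.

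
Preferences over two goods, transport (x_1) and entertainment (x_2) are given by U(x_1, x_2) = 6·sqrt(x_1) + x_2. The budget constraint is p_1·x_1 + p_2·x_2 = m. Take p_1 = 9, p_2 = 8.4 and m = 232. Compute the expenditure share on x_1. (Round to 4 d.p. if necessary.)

share on x_1 = 0.3041

Set MRS = p_1/p_2: 3·x_1^(−1/2) = p_1/p_2.
Solve: √x_1 = 3·p_2/p_1, so x_1*(p_1,p_2) = (3·p_2/p_1)², and x_2* = (m − p_1·x_1*)/p_2.
Plugging in: x_1* = (3·8.4/9)² = 7.84, x_2* = 19.219.
Expenditure on x_1: 9·7.84 = 70.56; share = 0.3041.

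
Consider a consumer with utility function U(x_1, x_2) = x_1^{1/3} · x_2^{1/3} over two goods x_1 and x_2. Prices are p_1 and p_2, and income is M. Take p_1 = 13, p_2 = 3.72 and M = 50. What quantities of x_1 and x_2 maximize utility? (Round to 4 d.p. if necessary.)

x_1* = 1.9231, x_2* = 6.7204

Tangency: MRS = x_2/x_1 = p_1/p_2.
So 1/3·p_2·x_2 = 1/3·p_1·x_1; combined with the budget, a share 0.5 of income goes to x_1.
Demand: x_1*(p_1,p_2,M) = 0.5·M/p_1 and x_2* = 0.5·M/p_2.
At p_1=13, p_2=3.72, M=50: x_1* = 0.5·50/13 = 1.9231, x_2* = 6.7204.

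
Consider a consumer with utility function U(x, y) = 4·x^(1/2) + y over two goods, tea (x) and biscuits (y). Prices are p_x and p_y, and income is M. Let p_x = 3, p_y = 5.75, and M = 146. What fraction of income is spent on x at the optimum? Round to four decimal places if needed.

Plugging in: x* = (2·5.75/3)² = 14.6944, y* = 17.7246.
Expenditure on x: 3·14.6944 = 44.0833; share = 0.3019.

share on x = 0.3019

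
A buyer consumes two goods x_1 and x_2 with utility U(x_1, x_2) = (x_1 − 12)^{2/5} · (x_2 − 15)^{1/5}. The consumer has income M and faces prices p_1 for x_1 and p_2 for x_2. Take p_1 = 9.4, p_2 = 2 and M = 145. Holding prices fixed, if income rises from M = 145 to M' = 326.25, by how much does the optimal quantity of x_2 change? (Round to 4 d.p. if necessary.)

After buying the subsistence bundle (12, 15), a share 2/3 of the remaining income goes to x_1: x_1* = 12 + 2/3·(M − 12p_1 − 15p_2)/p_1.
Discretionary income = 145 − 12·9.4 − 15·2 = 2.2; x_2* = 15 + 1/3·2.2/2 = 15.3667.
At M' = 326.25: x_2* = 45.575. Change: 45.575 − 15.3667 = 30.2083.

Δx_2* = 30.2083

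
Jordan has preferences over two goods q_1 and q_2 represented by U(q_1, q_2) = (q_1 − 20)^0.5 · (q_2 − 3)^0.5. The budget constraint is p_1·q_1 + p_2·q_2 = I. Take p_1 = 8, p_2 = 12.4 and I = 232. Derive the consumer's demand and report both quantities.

This is Cobb-Douglas in (q_1−20, q_2−3): tangency gives 0.5·p_2·(q_2−3) = 0.5·p_1·(q_1−20).
Substituting into the budget: q_1* = 20 + 0.5·(I − 20·p_1 − 3·p_2)/p_1, and q_2* = 3 + 0.5·(…)/p_2.
Discretionary income = 232 − 20·8 − 3·12.4 = 34.8; q_1* = 20 + 0.5·34.8/8 = 22.175; q_2* = 3 + 0.5·34.8/12.4 = 4.4032.

q_1* = 22.175, q_2* = 4.4032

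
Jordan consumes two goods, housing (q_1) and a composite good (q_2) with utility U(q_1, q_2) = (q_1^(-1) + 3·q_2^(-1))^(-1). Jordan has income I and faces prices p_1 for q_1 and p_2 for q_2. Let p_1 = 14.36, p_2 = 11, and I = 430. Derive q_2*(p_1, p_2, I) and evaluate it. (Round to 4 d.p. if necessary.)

q_2* = 23.5536

MRS = MU_q_1/MU_q_2 = (1/3)·(q_2/q_1)^(2). Set equal to p_1/p_2.
Solve for the ratio: q_2/q_1 = [3·p_1/p_2]^(0.5).
With the ratio pinned down, the budget gives q_1* = I/(p_1 + p_2·(q_2/q_1)) and q_2* = (q_2/q_1)·q_1*.
Numerically q_2/q_1 = 1.97898, so q_1* = 430/(14.36 + 11·1.97898) = 11.9019 and q_2* = 1.97898·11.9019 = 23.5536.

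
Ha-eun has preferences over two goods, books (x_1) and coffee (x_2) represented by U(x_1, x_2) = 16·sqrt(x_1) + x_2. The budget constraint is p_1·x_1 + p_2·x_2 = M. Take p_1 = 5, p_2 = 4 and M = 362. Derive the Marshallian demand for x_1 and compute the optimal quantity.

Utility is quasi-linear in x_2; the FOC for x_1 is 8/√x_1 = p_1/p_2.
Solve: √x_1 = 8·p_2/p_1, so x_1*(p_1,p_2) = (8·p_2/p_1)², and x_2* = (M − p_1·x_1*)/p_2.
Plugging in: x_1* = (8·4/5)² = 40.96.

x_1* = 40.96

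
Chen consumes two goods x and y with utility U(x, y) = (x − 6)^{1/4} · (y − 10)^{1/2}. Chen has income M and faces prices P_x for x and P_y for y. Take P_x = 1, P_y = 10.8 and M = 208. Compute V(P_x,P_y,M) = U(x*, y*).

MRS = (1/2)·(y−10)/(x−6). Tangency with P_x/P_y gives y−10 = 2·(P_x/P_y)·(x−6).
After buying the subsistence bundle (6, 10), a share 1/3 of the remaining income goes to x: x* = 6 + 1/3·(M − 6P_x − 10P_y)/P_x.
Discretionary income = 208 − 6·1 − 10·10.8 = 94; x* = 6 + 1/3·94/1 = 37.3333; y* = 10 + 2/3·94/10.8 = 15.8025.
Utility at the optimum: U(37.3333, 15.8025) = 5.6991.

V = 5.6991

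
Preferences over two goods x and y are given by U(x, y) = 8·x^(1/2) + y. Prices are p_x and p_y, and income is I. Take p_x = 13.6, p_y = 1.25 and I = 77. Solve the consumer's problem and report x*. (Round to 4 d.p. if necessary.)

Plugging in: x* = (4·1.25/13.6)² = 0.1352.

x* = 0.1352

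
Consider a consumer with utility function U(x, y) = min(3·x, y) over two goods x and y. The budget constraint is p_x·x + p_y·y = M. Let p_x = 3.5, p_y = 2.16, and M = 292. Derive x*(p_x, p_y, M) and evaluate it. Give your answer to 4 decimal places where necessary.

Leontief preferences: the optimum is at the kink where x/1 = y/3, i.e. y = 3·x.
Budget: p_x·x + p_y·3·x = M, so (p_x + 3·p_y)·x = M.
Demand: x*(p_x,p_y,M) = M/(p_x + 3·p_y), y* = 3·M/(p_x + 3·p_y).
Here 3.5 + 3·2.16 = 9.98, giving x* = 29.2585.

x* = 29.2585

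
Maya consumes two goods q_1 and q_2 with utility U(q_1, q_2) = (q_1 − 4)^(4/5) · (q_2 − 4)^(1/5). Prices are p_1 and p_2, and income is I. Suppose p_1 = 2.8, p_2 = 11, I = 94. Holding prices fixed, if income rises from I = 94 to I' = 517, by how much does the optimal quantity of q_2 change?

Discretionary income = 94 − 4·2.8 − 4·11 = 38.8; q_2* = 4 + 0.2·38.8/11 = 4.7055.
At I' = 517: q_2* = 12.3964. Change: 12.3964 − 4.7055 = 7.6909.

Δq_2* = 7.6909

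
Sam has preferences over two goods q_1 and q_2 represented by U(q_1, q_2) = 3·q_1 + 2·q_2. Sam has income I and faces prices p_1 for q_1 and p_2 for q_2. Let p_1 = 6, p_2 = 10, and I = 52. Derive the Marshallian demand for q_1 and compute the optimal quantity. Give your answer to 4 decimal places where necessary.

q_1* = 8.6667

q_1 gives more utility per dollar, so spend all income on q_1: q_1* = I/p_1, q_2* = 0.
Numerically: q_1* = 8.6667, q_2* = 0.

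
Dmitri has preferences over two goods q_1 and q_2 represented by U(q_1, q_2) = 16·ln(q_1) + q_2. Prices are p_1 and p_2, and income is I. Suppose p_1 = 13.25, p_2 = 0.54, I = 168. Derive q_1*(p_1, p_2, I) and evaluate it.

Set MRS = p_1/p_2: (16/q_1)/1 = p_1/p_2.
So q_1*(p_1,p_2) = 16·p_2/p_1, independent of income; and q_2* = (I − 16·p_2)/p_2.
At the given prices: q_1* = 16·0.54/13.25 = 0.6521.

q_1* = 0.6521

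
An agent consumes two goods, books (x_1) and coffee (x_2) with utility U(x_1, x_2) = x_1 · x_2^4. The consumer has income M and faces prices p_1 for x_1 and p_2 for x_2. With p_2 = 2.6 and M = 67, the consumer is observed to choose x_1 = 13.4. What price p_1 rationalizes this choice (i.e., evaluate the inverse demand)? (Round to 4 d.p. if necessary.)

The MRS is (1/4)·x_2/x_1. Set MRS = p_1/p_2.
Rearranging, p_2·x_2 = 4·p_1·x_1. Substituting into the budget gives p_1·x_1·(1 + 4) = M.
Demand: x_1*(p_1,p_2,M) = 0.2·M/p_1 and x_2* = 0.8·M/p_2.
Set x_1* = 13.4 in the demand function and solve for p_1: p_1 = 1.

p_1 = 1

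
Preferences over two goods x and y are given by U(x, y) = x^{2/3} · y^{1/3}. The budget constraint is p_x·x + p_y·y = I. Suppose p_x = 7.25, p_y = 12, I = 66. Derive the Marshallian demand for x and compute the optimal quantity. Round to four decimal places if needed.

Demand: x*(p_x,p_y,I) = 2/3·I/p_x and y* = 1/3·I/p_y.
At p_x=7.25, p_y=12, I=66: x* = 2/3·66/7.25 = 6.069.

x* = 6.069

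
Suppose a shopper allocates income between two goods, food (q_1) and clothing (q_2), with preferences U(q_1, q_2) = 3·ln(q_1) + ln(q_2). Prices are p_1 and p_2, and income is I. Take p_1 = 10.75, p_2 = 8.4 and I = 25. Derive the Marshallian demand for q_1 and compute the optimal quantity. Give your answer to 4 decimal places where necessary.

The MRS is 3·q_2/q_1. Set MRS = p_1/p_2.
So 3·p_2·q_2 = p_1·q_1; combined with the budget, a share 0.75 of income goes to q_1.
Demand: q_1*(p_1,p_2,I) = 0.75·I/p_1 and q_2* = 0.25·I/p_2.
At p_1=10.75, p_2=8.4, I=25: q_1* = 0.75·25/10.75 = 1.7442.

q_1* = 1.7442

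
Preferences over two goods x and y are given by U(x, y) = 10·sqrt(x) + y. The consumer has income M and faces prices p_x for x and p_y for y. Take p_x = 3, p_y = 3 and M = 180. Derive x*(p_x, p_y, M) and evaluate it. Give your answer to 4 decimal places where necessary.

x* = 25

Set MRS = p_x/p_y: 5·x^(−1/2) = p_x/p_y.
Solve: √x = 5·p_y/p_x, so x*(p_x,p_y) = (5·p_y/p_x)², and y* = (M − p_x·x*)/p_y.
Plugging in: x* = (5·3/3)² = 25.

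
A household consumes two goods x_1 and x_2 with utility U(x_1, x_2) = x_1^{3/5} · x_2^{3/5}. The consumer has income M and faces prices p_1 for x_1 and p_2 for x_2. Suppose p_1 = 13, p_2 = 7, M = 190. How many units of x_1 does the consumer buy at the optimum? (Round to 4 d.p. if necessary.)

x_1* = 7.3077

The MRS is x_2/x_1. Set MRS = p_1/p_2.
So 0.6·p_2·x_2 = 0.6·p_1·x_1; combined with the budget, a share 0.5 of income goes to x_1.
Demand: x_1*(p_1,p_2,M) = 0.5·M/p_1 and x_2* = 0.5·M/p_2.
At p_1=13, p_2=7, M=190: x_1* = 0.5·190/13 = 7.3077.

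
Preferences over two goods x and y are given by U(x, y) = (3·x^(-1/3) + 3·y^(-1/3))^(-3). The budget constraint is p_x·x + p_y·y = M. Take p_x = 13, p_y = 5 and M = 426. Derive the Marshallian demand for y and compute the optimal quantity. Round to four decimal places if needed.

Substitute y = (y/x)·x into the budget: x* = M/(p_x + p_y·(y/x)).
Numerically y/x = 2.047529, so x* = 426/(13 + 5·2.047529) = 18.3323 and y* = 2.047529·18.3323 = 37.536.

y* = 37.536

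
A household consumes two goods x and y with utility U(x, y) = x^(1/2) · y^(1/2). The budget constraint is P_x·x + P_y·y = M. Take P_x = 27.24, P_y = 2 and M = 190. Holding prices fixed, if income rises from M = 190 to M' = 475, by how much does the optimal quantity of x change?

Δx* = 5.2313

MU_x/MU_y = (0.5·y)/(0.5·x); tangency sets this equal to P_x/P_y.
Rearranging, P_y·y = P_x·x. Substituting into the budget gives P_x·x·(1 + 1) = M.
Demand: x*(P_x,P_y,M) = 0.5·M/P_x and y* = 0.5·M/P_y.
At P_x=27.24, P_y=2, M=190: x* = 0.5·190/27.24 = 3.4875.
At M' = 475: x* = 8.7188. Change: 8.7188 − 3.4875 = 5.2313.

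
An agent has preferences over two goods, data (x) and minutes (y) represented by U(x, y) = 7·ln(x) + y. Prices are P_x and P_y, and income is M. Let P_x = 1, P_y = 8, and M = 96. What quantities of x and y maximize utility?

Set MRS = P_x/P_y: (7/x)/1 = P_x/P_y.
So x*(P_x,P_y) = 7·P_y/P_x, independent of income; and y* = (M − 7·P_y)/P_y.
At the given prices: x* = 7·8/1 = 56, and y* = 5.

x* = 56, y* = 5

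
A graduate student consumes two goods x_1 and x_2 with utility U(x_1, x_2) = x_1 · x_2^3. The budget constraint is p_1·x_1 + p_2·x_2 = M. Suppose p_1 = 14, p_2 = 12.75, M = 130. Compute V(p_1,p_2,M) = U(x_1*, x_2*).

V = 1038.0986

At p_1=14, p_2=12.75, M=130: x_1* = 0.25·130/14 = 2.3214, x_2* = 7.6471.
Utility at the optimum: U(2.3214, 7.6471) = 1038.0986.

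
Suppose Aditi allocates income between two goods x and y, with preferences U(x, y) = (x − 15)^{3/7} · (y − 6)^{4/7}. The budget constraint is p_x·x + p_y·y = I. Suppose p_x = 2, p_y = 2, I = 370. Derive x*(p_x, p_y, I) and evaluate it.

MRS = (3/4)·(y−6)/(x−15). Tangency with p_x/p_y gives y−6 = (4/3)·(p_x/p_y)·(x−15).
After buying the subsistence bundle (15, 6), a share 3/7 of the remaining income goes to x: x* = 15 + 3/7·(I − 15p_x − 6p_y)/p_x.
Discretionary income = 370 − 15·2 − 6·2 = 328; x* = 15 + 3/7·328/2 = 85.2857.

x* = 85.2857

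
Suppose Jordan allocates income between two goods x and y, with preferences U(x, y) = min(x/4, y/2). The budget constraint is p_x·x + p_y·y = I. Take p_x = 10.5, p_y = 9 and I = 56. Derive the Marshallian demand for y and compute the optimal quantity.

Leontief preferences: the optimum is at the kink where x/4 = y/2, i.e. y = (1/2)·x.
Budget: p_x·x + p_y·(1/2)·x = I, so (4·p_x + 2·p_y)·x = 4·I.
Demand: x*(p_x,p_y,I) = 4·I/(4·p_x + 2·p_y), y* = 2·I/(4·p_x + 2·p_y).
Here 4·10.5 + 2·9 = 60, giving y* = 1.8667.

y* = 1.8667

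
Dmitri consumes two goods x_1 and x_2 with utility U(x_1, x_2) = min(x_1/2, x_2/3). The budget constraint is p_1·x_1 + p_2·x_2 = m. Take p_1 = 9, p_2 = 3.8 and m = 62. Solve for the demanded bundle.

Leontief preferences: the optimum is at the kink where x_1/2 = x_2/3, i.e. x_2 = (3/2)·x_1.
Budget: p_1·x_1 + p_2·(3/2)·x_1 = m, so (2·p_1 + 3·p_2)·x_1 = 2·m.
Demand: x_1*(p_1,p_2,m) = 2·m/(2·p_1 + 3·p_2), x_2* = 3·m/(2·p_1 + 3·p_2).
Here 2·9 + 3·3.8 = 29.4, giving x_1* = 4.2177 and x_2* = 6.3265.

x_1* = 4.2177, x_2* = 6.3265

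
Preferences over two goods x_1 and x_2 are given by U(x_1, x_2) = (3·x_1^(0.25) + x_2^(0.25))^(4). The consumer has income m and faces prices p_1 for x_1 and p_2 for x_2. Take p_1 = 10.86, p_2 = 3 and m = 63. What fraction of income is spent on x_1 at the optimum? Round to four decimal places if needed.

share on x_1 = 0.7381

MRS = MU_x_1/MU_x_2 = 3·(x_2/x_1)^(0.75). Set equal to p_1/p_2.
Hence x_2/x_1 = ((1/3)·p_1/p_2)^(1/(0.75)), i.e. raised to the 4/3 power.
Substitute x_2 = (x_2/x_1)·x_1 into the budget: x_1* = m/(p_1 + p_2·(x_2/x_1)).
Numerically x_2/x_1 = 1.284645, so x_1* = 63/(10.86 + 3·1.284645) = 4.2817 and x_2* = 1.284645·4.2817 = 5.5004.
Expenditure on x_1: 10.86·4.2817 = 46.4988; share = 0.7381.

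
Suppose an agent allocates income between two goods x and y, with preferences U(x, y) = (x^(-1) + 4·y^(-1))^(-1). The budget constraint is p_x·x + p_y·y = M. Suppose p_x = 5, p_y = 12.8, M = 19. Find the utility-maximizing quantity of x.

x* = 0.9048

From the CES first-order condition, (1/4)·(y/x)^(2) = p_x/p_y.
Hence y/x = (4·p_x/p_y)^(1/(2)), i.e. raised to the 0.5 power.
With the ratio pinned down, the budget gives x* = M/(p_x + p_y·(y/x)) and y* = (y/x)·x*.
Numerically y/x = 1.25, so x* = 19/(5 + 12.8·1.25) = 0.9048.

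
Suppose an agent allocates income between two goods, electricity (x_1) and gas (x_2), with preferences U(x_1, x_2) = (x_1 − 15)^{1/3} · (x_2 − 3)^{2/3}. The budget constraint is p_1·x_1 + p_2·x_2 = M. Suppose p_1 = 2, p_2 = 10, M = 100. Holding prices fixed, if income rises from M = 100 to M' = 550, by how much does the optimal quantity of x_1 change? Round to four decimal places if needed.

MRS = (1/2)·(x_2−3)/(x_1−15). Tangency with p_1/p_2 gives x_2−3 = 2·(p_1/p_2)·(x_1−15).
After buying the subsistence bundle (15, 3), a share 1/3 of the remaining income goes to x_1: x_1* = 15 + 1/3·(M − 15p_1 − 3p_2)/p_1.
Discretionary income = 100 − 15·2 − 3·10 = 40; x_1* = 15 + 1/3·40/2 = 21.6667.
At M' = 550: x_1* = 96.6667. Change: 96.6667 − 21.6667 = 75.

Δx_1* = 75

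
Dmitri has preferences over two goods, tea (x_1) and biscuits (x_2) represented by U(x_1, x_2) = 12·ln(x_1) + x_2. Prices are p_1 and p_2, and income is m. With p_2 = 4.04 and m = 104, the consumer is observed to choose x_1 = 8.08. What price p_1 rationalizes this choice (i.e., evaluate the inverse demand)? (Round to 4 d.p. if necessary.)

Set MRS = p_1/p_2: (12/x_1)/1 = p_1/p_2.
So x_1*(p_1,p_2) = 12·p_2/p_1, independent of income; and x_2* = (m − 12·p_2)/p_2.
Set x_1* = 8.08 in the demand function and solve for p_1: p_1 = 6.

p_1 = 6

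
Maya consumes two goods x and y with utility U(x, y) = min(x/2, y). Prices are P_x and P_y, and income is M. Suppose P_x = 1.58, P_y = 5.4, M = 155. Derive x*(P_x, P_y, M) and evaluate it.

x* = 36.215

Leontief preferences: the optimum is at the kink where x/2 = y/1, i.e. y = (1/2)·x.
Budget: P_x·x + P_y·(1/2)·x = M, so (2·P_x + P_y)·x = 2·M.
Demand: x*(P_x,P_y,M) = 2·M/(2·P_x + P_y), y* = M/(2·P_x + P_y).
Here 2·1.58 + 5.4 = 8.56, giving x* = 36.215.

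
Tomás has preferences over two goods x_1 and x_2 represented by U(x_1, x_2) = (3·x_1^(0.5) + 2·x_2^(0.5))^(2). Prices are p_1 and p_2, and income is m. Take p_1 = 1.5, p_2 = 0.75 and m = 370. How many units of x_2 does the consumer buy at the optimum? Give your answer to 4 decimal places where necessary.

x_2* = 232.1569

Substitute x_2 = (x_2/x_1)·x_1 into the budget: x_1* = m/(p_1 + p_2·(x_2/x_1)).
Numerically x_2/x_1 = 1.777778, so x_1* = 370/(1.5 + 0.75·1.777778) = 130.5882 and x_2* = 1.777778·130.5882 = 232.1569.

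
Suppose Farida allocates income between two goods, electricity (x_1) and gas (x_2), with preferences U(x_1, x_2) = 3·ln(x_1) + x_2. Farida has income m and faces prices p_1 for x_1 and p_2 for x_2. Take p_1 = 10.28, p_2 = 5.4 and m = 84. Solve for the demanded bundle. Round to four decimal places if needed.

Set MRS = p_1/p_2: (3/x_1)/1 = p_1/p_2.
So x_1*(p_1,p_2) = 3·p_2/p_1, independent of income; and x_2* = (m − 3·p_2)/p_2.
At the given prices: x_1* = 3·5.4/10.28 = 1.5759, and x_2* = 12.5556.

x_1* = 1.5759, x_2* = 12.5556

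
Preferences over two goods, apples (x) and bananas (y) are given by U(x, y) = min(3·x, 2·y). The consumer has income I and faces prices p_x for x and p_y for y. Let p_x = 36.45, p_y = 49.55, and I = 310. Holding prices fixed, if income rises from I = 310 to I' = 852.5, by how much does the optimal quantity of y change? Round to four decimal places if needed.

Demand: x*(p_x,p_y,I) = 2·I/(2·p_x + 3·p_y), y* = 3·I/(2·p_x + 3·p_y).
Here 2·36.45 + 3·49.55 = 221.55, giving y* = 4.1977.
At I' = 852.5: y* = 11.5437. Change: 11.5437 − 4.1977 = 7.346.

Δy* = 7.346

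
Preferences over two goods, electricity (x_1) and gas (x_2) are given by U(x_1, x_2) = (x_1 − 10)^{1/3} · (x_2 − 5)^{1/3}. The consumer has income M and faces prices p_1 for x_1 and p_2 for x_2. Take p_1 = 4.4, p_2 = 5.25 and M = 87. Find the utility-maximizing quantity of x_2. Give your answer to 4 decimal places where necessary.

x_2* = 6.5952

Let x_1' = x_1−10, x_2' = x_2−5. MRS = x_2'/x_1' = p_1/p_2.
Substituting into the budget: x_1* = 10 + 0.5·(M − 10·p_1 − 5·p_2)/p_1, and x_2* = 5 + 0.5·(…)/p_2.
Discretionary income = 87 − 10·4.4 − 5·5.25 = 16.75; x_2* = 5 + 0.5·16.75/5.25 = 6.5952.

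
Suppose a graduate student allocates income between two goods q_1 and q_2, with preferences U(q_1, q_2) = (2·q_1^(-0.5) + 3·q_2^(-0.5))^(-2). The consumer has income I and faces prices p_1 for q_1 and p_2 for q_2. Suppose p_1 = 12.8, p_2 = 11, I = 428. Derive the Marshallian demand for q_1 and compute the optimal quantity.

MRS = MU_q_1/MU_q_2 = (2/3)·(q_2/q_1)^(1.5). Set equal to p_1/p_2.
Solve for the ratio: q_2/q_1 = [(3/2)·p_1/p_2]^(2/3).
Substitute q_2 = (q_2/q_1)·q_1 into the budget: q_1* = I/(p_1 + p_2·(q_2/q_1)).
Numerically q_2/q_1 = 1.449681, so q_1* = 428/(12.8 + 11·1.449681) = 14.8888.

q_1* = 14.8888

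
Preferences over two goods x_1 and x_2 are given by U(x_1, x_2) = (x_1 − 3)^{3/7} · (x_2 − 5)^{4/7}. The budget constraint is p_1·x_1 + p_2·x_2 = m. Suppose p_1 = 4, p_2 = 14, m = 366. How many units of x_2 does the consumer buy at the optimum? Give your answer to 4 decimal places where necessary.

MRS = (3/4)·(x_2−5)/(x_1−3). Tangency with p_1/p_2 gives x_2−5 = (4/3)·(p_1/p_2)·(x_1−3).
Substituting into the budget: x_1* = 3 + 3/7·(m − 3·p_1 − 5·p_2)/p_1, and x_2* = 5 + 4/7·(…)/p_2.
Discretionary income = 366 − 3·4 − 5·14 = 284; x_2* = 5 + 4/7·284/14 = 16.5918.

x_2* = 16.5918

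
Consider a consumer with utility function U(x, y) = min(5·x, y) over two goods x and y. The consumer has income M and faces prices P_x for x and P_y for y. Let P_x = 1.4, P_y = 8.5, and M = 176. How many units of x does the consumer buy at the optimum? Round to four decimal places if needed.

x* = 4.0091

With perfect complements, no substitution: consume in ratio x:y = 1:5.
Budget: P_x·x + P_y·5·x = M, so (P_x + 5·P_y)·x = M.
Demand: x*(P_x,P_y,M) = M/(P_x + 5·P_y), y* = 5·M/(P_x + 5·P_y).
Here 1.4 + 5·8.5 = 43.9, giving x* = 4.0091.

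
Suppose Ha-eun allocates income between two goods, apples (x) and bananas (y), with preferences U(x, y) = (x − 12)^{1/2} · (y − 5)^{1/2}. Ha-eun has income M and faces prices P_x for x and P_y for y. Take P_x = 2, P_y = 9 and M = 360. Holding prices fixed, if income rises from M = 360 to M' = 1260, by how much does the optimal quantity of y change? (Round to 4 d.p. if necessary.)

Let x' = x−12, y' = y−5. MRS = y'/x' = P_x/P_y.
Substituting into the budget: x* = 12 + 0.5·(M − 12·P_x − 5·P_y)/P_x, and y* = 5 + 0.5·(…)/P_y.
Discretionary income = 360 − 12·2 − 5·9 = 291; y* = 5 + 0.5·291/9 = 21.1667.
At M' = 1260: y* = 71.1667. Change: 71.1667 − 21.1667 = 50.

Δy* = 50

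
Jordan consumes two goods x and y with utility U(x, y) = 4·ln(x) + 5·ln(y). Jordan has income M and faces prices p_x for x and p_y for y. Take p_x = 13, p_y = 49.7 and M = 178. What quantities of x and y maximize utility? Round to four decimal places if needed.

Demand: x*(p_x,p_y,M) = 4/9·M/p_x and y* = 5/9·M/p_y.
At p_x=13, p_y=49.7, M=178: x* = 4/9·178/13 = 6.0855, y* = 1.9897.

x* = 6.0855, y* = 1.9897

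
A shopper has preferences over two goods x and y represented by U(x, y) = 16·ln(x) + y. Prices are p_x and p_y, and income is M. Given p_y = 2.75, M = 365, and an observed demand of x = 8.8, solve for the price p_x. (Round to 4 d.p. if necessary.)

p_x = 5

MU_x = 16/x, MU_y = 1. Tangency: 16/x = p_x/p_y.
So x*(p_x,p_y) = 16·p_y/p_x, independent of income; and y* = (M − 16·p_y)/p_y.
Set x* = 8.8 in the demand function and solve for p_x: p_x = 5.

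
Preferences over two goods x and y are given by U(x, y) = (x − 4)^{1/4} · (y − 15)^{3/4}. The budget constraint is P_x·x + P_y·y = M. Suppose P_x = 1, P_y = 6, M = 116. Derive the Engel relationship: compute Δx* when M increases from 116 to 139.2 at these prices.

MRS = (1/3)·(y−15)/(x−4). Tangency with P_x/P_y gives y−15 = 3·(P_x/P_y)·(x−4).
Substituting into the budget: x* = 4 + 0.25·(M − 4·P_x − 15·P_y)/P_x, and y* = 15 + 0.75·(…)/P_y.
Discretionary income = 116 − 4·1 − 15·6 = 22; x* = 4 + 0.25·22/1 = 9.5.
At M' = 139.2: x* = 15.3. Change: 15.3 − 9.5 = 5.8.

Δx* = 5.8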